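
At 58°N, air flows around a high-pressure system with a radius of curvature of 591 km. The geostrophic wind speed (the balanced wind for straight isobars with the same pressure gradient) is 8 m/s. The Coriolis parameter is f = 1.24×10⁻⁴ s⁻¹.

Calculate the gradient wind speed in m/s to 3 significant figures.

Around a high, pressure-gradient force acts outward with centrifugal, so Coriolis balances both:
fV = (1/ρ)|∂P/∂n| + V²/R  →  V² − fR·V + fR·V_g = 0
With fR = 1.24×10⁻⁴ × 591×10³ m = 73.3 m/s:
V = [fR − √((fR)² − 4 fR V_g)]/2 = [73.3 − √(73.3² − 4×73.3×8)]/2 = 9.14 m/s
Supergeostrophic (V > V_g = 8 m/s), as expected around a high.

9.14 m/s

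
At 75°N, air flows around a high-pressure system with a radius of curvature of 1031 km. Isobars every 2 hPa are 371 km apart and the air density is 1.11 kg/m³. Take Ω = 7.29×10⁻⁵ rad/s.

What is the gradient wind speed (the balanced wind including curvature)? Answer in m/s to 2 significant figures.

3.5 m/s

Coriolis parameter at 75°N:
f = 2Ω sin φ = 2 × 7.29×10⁻⁵ × sin 75° = 1.41×10⁻⁴ s⁻¹
Pressure gradient: |∂P/∂n| = 200 Pa / 371000 m = 5.39×10⁻⁴ Pa/m
Geostrophic speed: V_g = |∂P/∂n|/(fρ) = 5.39×10⁻⁴/(1.41×10⁻⁴ × 1.11) = 3.45 m/s
Around a high, pressure-gradient force acts outward with centrifugal, so Coriolis balances both:
fV = (1/ρ)|∂P/∂n| + V²/R  →  V² − fR·V + fR·V_g = 0
With fR = 1.41×10⁻⁴ × 1031×10³ m = 145 m/s:
V = [fR − √((fR)² − 4 fR V_g)]/2 = [145 − √(145² − 4×145×3.45)]/2 = 3.53 m/s
Supergeostrophic (V > V_g = 3.45 m/s), as expected around a high.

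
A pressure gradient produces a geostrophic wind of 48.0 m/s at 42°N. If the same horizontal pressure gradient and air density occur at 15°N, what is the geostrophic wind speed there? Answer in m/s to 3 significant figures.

With the same pressure gradient and density, V_g ∝ 1/f ∝ 1/sin φ.
V₂ = V₁ · sin φ₁ / sin φ₂ = 48.0 × sin 42° / sin 15°
V₂ = 48.0 × 0.6691/0.2588 = 124 m/s

124 m/s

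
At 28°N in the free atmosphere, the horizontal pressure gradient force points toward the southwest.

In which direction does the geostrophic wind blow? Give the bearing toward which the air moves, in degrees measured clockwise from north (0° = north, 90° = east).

The pressure-gradient force points toward the southwest (bearing 225°).
Geostrophic balance: in the Northern Hemisphere the Coriolis force deflects motion to the right, so the geostrophic wind blows 90° to the right of the pressure-gradient force (low pressure on the left).
Rotating 225° by 90° clockwise gives 315° — the wind blows toward the northwest.

315°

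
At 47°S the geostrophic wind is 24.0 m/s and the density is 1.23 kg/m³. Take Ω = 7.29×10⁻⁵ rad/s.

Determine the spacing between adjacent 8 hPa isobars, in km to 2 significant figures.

250 km

Coriolis parameter at 47°S:
f = 2Ω sin φ = 2 × 7.29×10⁻⁵ × sin 47° = 1.07×10⁻⁴ s⁻¹
Geostrophic balance rearranged: |∂P/∂n| = f ρ V_g
|∂P/∂n| = 1.07×10⁻⁴ × 1.23 × 24.0 = 3.15×10⁻³ Pa/m
Isobar spacing: Δn = ΔP/|∂P/∂n| = 800 Pa / 3.15×10⁻³ Pa/m = 254149 m ≈ 250 km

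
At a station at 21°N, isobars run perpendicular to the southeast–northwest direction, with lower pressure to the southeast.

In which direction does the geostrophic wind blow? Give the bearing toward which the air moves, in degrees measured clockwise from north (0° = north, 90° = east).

The pressure-gradient force points toward the southeast (bearing 135°).
Geostrophic balance: in the Northern Hemisphere the Coriolis force deflects motion to the right, so the geostrophic wind blows 90° to the right of the pressure-gradient force (low pressure on the left).
Rotating 135° by 90° clockwise gives 225° — the wind blows toward the southwest.

225°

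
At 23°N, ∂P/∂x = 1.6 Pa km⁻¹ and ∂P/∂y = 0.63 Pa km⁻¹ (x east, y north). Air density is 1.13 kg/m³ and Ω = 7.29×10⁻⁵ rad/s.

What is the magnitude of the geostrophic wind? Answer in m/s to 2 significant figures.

Coriolis parameter at 23°N:
f = 2Ω sin φ = 2 × 7.29×10⁻⁵ × sin 23° = 5.70×10⁻⁵ s⁻¹
Component geostrophic relations (x east, y north):
u_g = −(1/(fρ)) ∂P/∂y,  v_g = (1/(fρ)) ∂P/∂x
u_g = −(0.63×10⁻³)/(5.70×10⁻⁵ × 1.13) = −9.79 m/s;  v_g = (1.6×10⁻³)/(5.70×10⁻⁵ × 1.13) = 24.9 m/s
|V_g| = √(u_g² + v_g²) = 26.7 m/s

27 m/s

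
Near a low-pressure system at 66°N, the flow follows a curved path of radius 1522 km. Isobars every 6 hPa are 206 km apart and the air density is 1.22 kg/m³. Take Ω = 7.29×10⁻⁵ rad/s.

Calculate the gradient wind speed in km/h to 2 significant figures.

60 km/h

Coriolis parameter at 66°N:
f = 2Ω sin φ = 2 × 7.29×10⁻⁵ × sin 66° = 1.33×10⁻⁴ s⁻¹
Pressure gradient: |∂P/∂n| = 600 Pa / 206000 m = 2.91×10⁻³ Pa/m
Geostrophic speed: V_g = |∂P/∂n|/(fρ) = 2.91×10⁻³/(1.33×10⁻⁴ × 1.22) = 17.9 m/s
Around a low, centrifugal force acts outward with Coriolis, so pressure-gradient force balances both:
(1/ρ)|∂P/∂n| = fV + V²/R  →  V² + fR·V − fR·V_g = 0
With fR = 1.33×10⁻⁴ × 1522×10³ m = 203 m/s:
V = [−fR + √((fR)² + 4 fR V_g)]/2 = [−203 + √(203² + 4×203×17.9)]/2 = 16.6 m/s
Subgeostrophic (V < V_g = 17.9 m/s), as expected around a low.
Converting: 16.6 m/s × 3.6 = 60 km/h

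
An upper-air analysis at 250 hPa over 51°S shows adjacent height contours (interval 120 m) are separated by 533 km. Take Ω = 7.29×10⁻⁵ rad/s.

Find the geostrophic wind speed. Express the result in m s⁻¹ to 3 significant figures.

Coriolis parameter at 51°S:
f = 2Ω sin φ = 2 × 7.29×10⁻⁵ × sin 51° = 1.13×10⁻⁴ s⁻¹
Height gradient: |∂Z/∂n| = 120 m / 533000 m = 2.25×10⁻⁴
On a pressure surface, geostrophic balance gives V_g = (g/f)|∂Z/∂n|:
V_g = 9.81 × 2.25×10⁻⁴ / 1.13×10⁻⁴ = 19.5 m/s

19.5 m s⁻¹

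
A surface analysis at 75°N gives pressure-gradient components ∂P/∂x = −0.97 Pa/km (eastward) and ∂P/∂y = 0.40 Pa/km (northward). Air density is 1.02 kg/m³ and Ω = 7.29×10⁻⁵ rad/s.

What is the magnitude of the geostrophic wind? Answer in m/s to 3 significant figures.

Coriolis parameter at 75°N:
f = 2Ω sin φ = 2 × 7.29×10⁻⁵ × sin 75° = 1.41×10⁻⁴ s⁻¹
Component geostrophic relations (x east, y north):
u_g = −(1/(fρ)) ∂P/∂y,  v_g = (1/(fρ)) ∂P/∂x
u_g = −(0.40×10⁻³)/(1.41×10⁻⁴ × 1.02) = −2.78 m/s;  v_g = (−0.97×10⁻³)/(1.41×10⁻⁴ × 1.02) = −6.75 m/s
|V_g| = √(u_g² + v_g²) = 7.30 m/s

7.30 m/s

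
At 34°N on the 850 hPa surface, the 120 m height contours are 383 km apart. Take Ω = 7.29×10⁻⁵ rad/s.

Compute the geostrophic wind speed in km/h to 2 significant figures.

140 km/h

Coriolis parameter at 34°N:
f = 2Ω sin φ = 2 × 7.29×10⁻⁵ × sin 34° = 8.15×10⁻⁵ s⁻¹
Height gradient: |∂Z/∂n| = 120 m / 383000 m = 3.13×10⁻⁴
On a pressure surface, geostrophic balance gives V_g = (g/f)|∂Z/∂n|:
V_g = 9.81 × 3.13×10⁻⁴ / 8.15×10⁻⁵ = 37.7 m/s
Converting: 37.7 m/s × 3.6 = 140 km/h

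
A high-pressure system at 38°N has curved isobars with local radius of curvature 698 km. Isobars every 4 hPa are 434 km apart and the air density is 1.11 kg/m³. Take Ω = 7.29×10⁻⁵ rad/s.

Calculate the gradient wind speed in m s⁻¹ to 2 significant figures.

11 m s⁻¹

Coriolis parameter at 38°N:
f = 2Ω sin φ = 2 × 7.29×10⁻⁵ × sin 38° = 8.98×10⁻⁵ s⁻¹
Pressure gradient: |∂P/∂n| = 400 Pa / 434000 m = 9.22×10⁻⁴ Pa/m
Geostrophic speed: V_g = |∂P/∂n|/(fρ) = 9.22×10⁻⁴/(8.98×10⁻⁵ × 1.11) = 9.25 m/s
Around a high, pressure-gradient force acts outward with centrifugal, so Coriolis balances both:
fV = (1/ρ)|∂P/∂n| + V²/R  →  V² − fR·V + fR·V_g = 0
With fR = 8.98×10⁻⁵ × 698×10³ m = 62.7 m/s:
V = [fR − √((fR)² − 4 fR V_g)]/2 = [62.7 − √(62.7² − 4×62.7×9.25)]/2 = 11.3 m/s
Supergeostrophic (V > V_g = 9.25 m/s), as expected around a high.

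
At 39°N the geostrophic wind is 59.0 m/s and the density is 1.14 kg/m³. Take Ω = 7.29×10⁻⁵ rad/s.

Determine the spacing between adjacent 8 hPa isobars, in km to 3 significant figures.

Coriolis parameter at 39°N:
f = 2Ω sin φ = 2 × 7.29×10⁻⁵ × sin 39° = 9.18×10⁻⁵ s⁻¹
Geostrophic balance rearranged: |∂P/∂n| = f ρ V_g
|∂P/∂n| = 9.18×10⁻⁵ × 1.14 × 59.0 = 6.17×10⁻³ Pa/m
Isobar spacing: Δn = ΔP/|∂P/∂n| = 800 Pa / 6.17×10⁻³ Pa/m = 129629 m ≈ 130 km

130 km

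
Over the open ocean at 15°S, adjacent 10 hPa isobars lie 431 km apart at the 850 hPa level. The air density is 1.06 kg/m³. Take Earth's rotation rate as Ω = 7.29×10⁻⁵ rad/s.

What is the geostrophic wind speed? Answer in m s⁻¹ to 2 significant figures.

58 m s⁻¹

Coriolis parameter at 15°S:
f = 2Ω sin φ = 2 × 7.29×10⁻⁵ × sin 15° = 3.77×10⁻⁵ s⁻¹
Pressure gradient: |∂P/∂n| = 1000 Pa / 431000 m = 2.32×10⁻³ Pa/m
Geostrophic balance (pressure-gradient force = Coriolis force):
V_g = (1/(fρ)) |∂P/∂n| = 2.32×10⁻³ / (3.77×10⁻⁵ × 1.06) = 58.0 m/s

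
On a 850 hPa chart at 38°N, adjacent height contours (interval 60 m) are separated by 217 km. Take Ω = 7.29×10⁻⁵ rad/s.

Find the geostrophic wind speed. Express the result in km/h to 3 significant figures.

Coriolis parameter at 38°N:
f = 2Ω sin φ = 2 × 7.29×10⁻⁵ × sin 38° = 8.98×10⁻⁵ s⁻¹
Height gradient: |∂Z/∂n| = 60 m / 217000 m = 2.76×10⁻⁴
On a pressure surface, geostrophic balance gives V_g = (g/f)|∂Z/∂n|:
V_g = 9.81 × 2.76×10⁻⁴ / 8.98×10⁻⁵ = 30.2 m/s
Converting: 30.2 m/s × 3.6 = 109 km/h

109 km/h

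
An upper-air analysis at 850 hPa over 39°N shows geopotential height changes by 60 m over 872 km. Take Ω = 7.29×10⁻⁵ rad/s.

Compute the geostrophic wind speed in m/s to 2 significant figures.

7.4 m/s

Coriolis parameter at 39°N:
f = 2Ω sin φ = 2 × 7.29×10⁻⁵ × sin 39° = 9.18×10⁻⁵ s⁻¹
Height gradient: |∂Z/∂n| = 60 m / 872000 m = 6.88×10⁻⁵
On a pressure surface, geostrophic balance gives V_g = (g/f)|∂Z/∂n|:
V_g = 9.81 × 6.88×10⁻⁵ / 9.18×10⁻⁵ = 7.36 m/s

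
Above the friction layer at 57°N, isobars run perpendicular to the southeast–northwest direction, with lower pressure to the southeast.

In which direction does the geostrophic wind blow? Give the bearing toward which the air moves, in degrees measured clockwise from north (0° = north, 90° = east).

The pressure-gradient force points toward the southeast (bearing 135°).
Geostrophic balance: in the Northern Hemisphere the Coriolis force deflects motion to the right, so the geostrophic wind blows 90° to the right of the pressure-gradient force (low pressure on the left).
Rotating 135° by 90° clockwise gives 225° — the wind blows toward the southwest.

225°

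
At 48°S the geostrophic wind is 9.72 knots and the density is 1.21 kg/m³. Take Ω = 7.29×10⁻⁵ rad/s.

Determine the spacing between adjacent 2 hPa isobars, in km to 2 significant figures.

310 km

Coriolis parameter at 48°S:
f = 2Ω sin φ = 2 × 7.29×10⁻⁵ × sin 48° = 1.08×10⁻⁴ s⁻¹
Wind speed in SI: 9.72 knots = 5.00 m/s
Geostrophic balance rearranged: |∂P/∂n| = f ρ V_g
|∂P/∂n| = 1.08×10⁻⁴ × 1.21 × 5.00 = 6.56×10⁻⁴ Pa/m
Isobar spacing: Δn = ΔP/|∂P/∂n| = 200 Pa / 6.56×10⁻⁴ Pa/m = 305077 m ≈ 310 km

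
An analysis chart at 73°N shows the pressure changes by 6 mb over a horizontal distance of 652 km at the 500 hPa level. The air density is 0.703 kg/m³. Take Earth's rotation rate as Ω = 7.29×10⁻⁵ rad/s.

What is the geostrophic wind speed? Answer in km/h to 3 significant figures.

Coriolis parameter at 73°N:
f = 2Ω sin φ = 2 × 7.29×10⁻⁵ × sin 73° = 1.39×10⁻⁴ s⁻¹
Pressure gradient: |∂P/∂n| = 600 Pa / 652000 m = 9.20×10⁻⁴ Pa/m
Geostrophic balance (pressure-gradient force = Coriolis force):
V_g = (1/(fρ)) |∂P/∂n| = 9.20×10⁻⁴ / (1.39×10⁻⁴ × 0.703) = 9.39 m/s
Converting: 9.39 m/s × 3.6 = 33.8 km/h

33.8 km/h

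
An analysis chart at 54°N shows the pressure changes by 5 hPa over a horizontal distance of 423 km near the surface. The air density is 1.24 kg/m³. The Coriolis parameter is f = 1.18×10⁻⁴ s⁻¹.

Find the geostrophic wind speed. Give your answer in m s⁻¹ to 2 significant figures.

Pressure gradient: |∂P/∂n| = 500 Pa / 423000 m = 1.18×10⁻³ Pa/m
Geostrophic balance (pressure-gradient force = Coriolis force):
V_g = (1/(fρ)) |∂P/∂n| = 1.18×10⁻³ / (1.18×10⁻⁴ × 1.24) = 8.08 m/s

8.1 m s⁻¹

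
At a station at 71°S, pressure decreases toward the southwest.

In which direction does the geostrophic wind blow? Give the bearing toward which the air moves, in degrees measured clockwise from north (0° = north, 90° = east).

The pressure-gradient force points toward the southwest (bearing 225°).
Geostrophic balance: in the Southern Hemisphere the Coriolis force deflects motion to the left, so the geostrophic wind blows 90° to the left of the pressure-gradient force (low pressure on the right).
Rotating 225° by 90° counterclockwise gives 135° — the wind blows toward the southeast.

135°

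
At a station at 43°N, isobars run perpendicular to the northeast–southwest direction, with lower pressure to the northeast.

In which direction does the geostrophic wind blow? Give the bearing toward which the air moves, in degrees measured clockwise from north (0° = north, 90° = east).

135°

The pressure-gradient force points toward the northeast (bearing 045°).
Geostrophic balance: in the Northern Hemisphere the Coriolis force deflects motion to the right, so the geostrophic wind blows 90° to the right of the pressure-gradient force (low pressure on the left).
Rotating 045° by 90° clockwise gives 135° — the wind blows toward the southeast.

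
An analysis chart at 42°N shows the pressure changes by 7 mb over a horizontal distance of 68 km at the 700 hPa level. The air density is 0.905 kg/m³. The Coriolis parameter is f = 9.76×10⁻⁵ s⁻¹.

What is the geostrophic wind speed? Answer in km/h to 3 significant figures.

Pressure gradient: |∂P/∂n| = 700 Pa / 68000 m = 1.03×10⁻² Pa/m
Geostrophic balance (pressure-gradient force = Coriolis force):
V_g = (1/(fρ)) |∂P/∂n| = 1.03×10⁻² / (9.76×10⁻⁵ × 0.905) = 117 m/s
Converting: 117 m/s × 3.6 = 420 km/h

420 km/h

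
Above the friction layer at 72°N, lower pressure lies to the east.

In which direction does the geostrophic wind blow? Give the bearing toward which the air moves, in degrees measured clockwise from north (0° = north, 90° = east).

The pressure-gradient force points toward the east (bearing 090°).
Geostrophic balance: in the Northern Hemisphere the Coriolis force deflects motion to the right, so the geostrophic wind blows 90° to the right of the pressure-gradient force (low pressure on the left).
Rotating 090° by 90° clockwise gives 180° — the wind blows toward the south.

180°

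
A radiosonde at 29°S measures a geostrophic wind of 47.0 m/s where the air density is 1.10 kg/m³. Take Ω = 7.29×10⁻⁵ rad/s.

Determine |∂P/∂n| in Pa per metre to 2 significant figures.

Coriolis parameter at 29°S:
f = 2Ω sin φ = 2 × 7.29×10⁻⁵ × sin 29° = 7.07×10⁻⁵ s⁻¹
Geostrophic balance rearranged: |∂P/∂n| = f ρ V_g
|∂P/∂n| = 7.07×10⁻⁵ × 1.10 × 47.0 = 3.65×10⁻³ Pa/m

3.7×10⁻³ Pa/m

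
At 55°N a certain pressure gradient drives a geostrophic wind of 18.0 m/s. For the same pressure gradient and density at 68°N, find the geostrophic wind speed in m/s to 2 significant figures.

16 m/s

With the same pressure gradient and density, V_g ∝ 1/f ∝ 1/sin φ.
V₂ = V₁ · sin φ₁ / sin φ₂ = 18.0 × sin 55° / sin 68°
V₂ = 18.0 × 0.8192/0.9272 = 16 m/s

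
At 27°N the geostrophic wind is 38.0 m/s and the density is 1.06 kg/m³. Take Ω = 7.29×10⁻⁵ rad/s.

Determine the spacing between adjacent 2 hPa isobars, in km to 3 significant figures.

Coriolis parameter at 27°N:
f = 2Ω sin φ = 2 × 7.29×10⁻⁵ × sin 27° = 6.62×10⁻⁵ s⁻¹
Geostrophic balance rearranged: |∂P/∂n| = f ρ V_g
|∂P/∂n| = 6.62×10⁻⁵ × 1.06 × 38.0 = 2.67×10⁻³ Pa/m
Isobar spacing: Δn = ΔP/|∂P/∂n| = 200 Pa / 2.67×10⁻³ Pa/m = 75013 m ≈ 75.0 km

75.0 km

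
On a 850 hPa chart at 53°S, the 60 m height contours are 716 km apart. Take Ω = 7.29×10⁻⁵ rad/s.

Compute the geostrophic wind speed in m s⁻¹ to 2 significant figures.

Coriolis parameter at 53°S:
f = 2Ω sin φ = 2 × 7.29×10⁻⁵ × sin 53° = 1.16×10⁻⁴ s⁻¹
Height gradient: |∂Z/∂n| = 60 m / 716000 m = 8.38×10⁻⁵
On a pressure surface, geostrophic balance gives V_g = (g/f)|∂Z/∂n|:
V_g = 9.81 × 8.38×10⁻⁵ / 1.16×10⁻⁴ = 7.06 m/s

7.1 m s⁻¹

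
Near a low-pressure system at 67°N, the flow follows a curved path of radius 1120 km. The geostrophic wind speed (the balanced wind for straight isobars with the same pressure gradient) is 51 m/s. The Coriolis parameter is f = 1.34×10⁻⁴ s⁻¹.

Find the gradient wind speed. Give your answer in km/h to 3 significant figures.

145 km/h

Around a low, centrifugal force acts outward with Coriolis, so pressure-gradient force balances both:
(1/ρ)|∂P/∂n| = fV + V²/R  →  V² + fR·V − fR·V_g = 0
With fR = 1.34×10⁻⁴ × 1120×10³ m = 150 m/s:
V = [−fR + √((fR)² + 4 fR V_g)]/2 = [−150 + √(150² + 4×150×51)]/2 = 40.2 m/s
Subgeostrophic (V < V_g = 51 m/s), as expected around a low.
Converting: 40.2 m/s × 3.6 = 145 km/h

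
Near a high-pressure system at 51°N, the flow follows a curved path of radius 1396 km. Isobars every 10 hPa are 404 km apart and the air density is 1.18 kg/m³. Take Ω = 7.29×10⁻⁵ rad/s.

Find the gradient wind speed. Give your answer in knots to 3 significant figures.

Coriolis parameter at 51°N:
f = 2Ω sin φ = 2 × 7.29×10⁻⁵ × sin 51° = 1.13×10⁻⁴ s⁻¹
Pressure gradient: |∂P/∂n| = 1000 Pa / 404000 m = 2.48×10⁻³ Pa/m
Geostrophic speed: V_g = |∂P/∂n|/(fρ) = 2.48×10⁻³/(1.13×10⁻⁴ × 1.18) = 18.5 m/s
Around a high, pressure-gradient force acts outward with centrifugal, so Coriolis balances both:
fV = (1/ρ)|∂P/∂n| + V²/R  →  V² − fR·V + fR·V_g = 0
With fR = 1.13×10⁻⁴ × 1396×10³ m = 158 m/s:
V = [fR − √((fR)² − 4 fR V_g)]/2 = [158 − √(158² − 4×158×18.5)]/2 = 21.4 m/s
Supergeostrophic (V > V_g = 18.5 m/s), as expected around a high.
Converting: 21.4 m/s × 1.944 = 41.6 knots

41.6 knots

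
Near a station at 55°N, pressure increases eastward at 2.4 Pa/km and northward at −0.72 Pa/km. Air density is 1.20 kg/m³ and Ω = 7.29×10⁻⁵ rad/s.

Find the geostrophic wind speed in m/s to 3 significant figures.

17.5 m/s

Coriolis parameter at 55°N:
f = 2Ω sin φ = 2 × 7.29×10⁻⁵ × sin 55° = 1.19×10⁻⁴ s⁻¹
Component geostrophic relations (x east, y north):
u_g = −(1/(fρ)) ∂P/∂y,  v_g = (1/(fρ)) ∂P/∂x
u_g = −(−0.72×10⁻³)/(1.19×10⁻⁴ × 1.20) = 5.02 m/s;  v_g = (2.4×10⁻³)/(1.19×10⁻⁴ × 1.20) = 16.7 m/s
|V_g| = √(u_g² + v_g²) = 17.5 m/s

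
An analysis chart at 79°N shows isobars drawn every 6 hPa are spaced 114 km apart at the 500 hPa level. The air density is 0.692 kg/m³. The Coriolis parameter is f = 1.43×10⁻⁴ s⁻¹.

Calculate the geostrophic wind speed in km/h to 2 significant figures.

190 km/h

Pressure gradient: |∂P/∂n| = 600 Pa / 114000 m = 5.26×10⁻³ Pa/m
Geostrophic balance (pressure-gradient force = Coriolis force):
V_g = (1/(fρ)) |∂P/∂n| = 5.26×10⁻³ / (1.43×10⁻⁴ × 0.692) = 53.2 m/s
Converting: 53.2 m/s × 3.6 = 190 km/h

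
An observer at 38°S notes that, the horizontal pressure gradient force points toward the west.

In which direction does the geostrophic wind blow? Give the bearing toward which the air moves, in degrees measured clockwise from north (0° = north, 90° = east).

The pressure-gradient force points toward the west (bearing 270°).
Geostrophic balance: in the Southern Hemisphere the Coriolis force deflects motion to the left, so the geostrophic wind blows 90° to the left of the pressure-gradient force (low pressure on the right).
Rotating 270° by 90° counterclockwise gives 180° — the wind blows toward the south.

180°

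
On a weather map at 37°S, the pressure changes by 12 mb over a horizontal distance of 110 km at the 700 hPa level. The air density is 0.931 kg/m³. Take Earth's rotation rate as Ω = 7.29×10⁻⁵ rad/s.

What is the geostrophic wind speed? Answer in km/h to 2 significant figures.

480 km/h

Coriolis parameter at 37°S:
f = 2Ω sin φ = 2 × 7.29×10⁻⁵ × sin 37° = 8.77×10⁻⁵ s⁻¹
Pressure gradient: |∂P/∂n| = 1200 Pa / 110000 m = 1.09×10⁻² Pa/m
Geostrophic balance (pressure-gradient force = Coriolis force):
V_g = (1/(fρ)) |∂P/∂n| = 1.09×10⁻² / (8.77×10⁻⁵ × 0.931) = 134 m/s
Converting: 134 m/s × 3.6 = 480 km/h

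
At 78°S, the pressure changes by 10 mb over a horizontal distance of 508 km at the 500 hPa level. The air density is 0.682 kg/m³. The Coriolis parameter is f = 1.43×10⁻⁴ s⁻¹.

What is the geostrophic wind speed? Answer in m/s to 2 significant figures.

Pressure gradient: |∂P/∂n| = 1000 Pa / 508000 m = 1.97×10⁻³ Pa/m
Geostrophic balance (pressure-gradient force = Coriolis force):
V_g = (1/(fρ)) |∂P/∂n| = 1.97×10⁻³ / (1.43×10⁻⁴ × 0.682) = 20.2 m/s

20 m/s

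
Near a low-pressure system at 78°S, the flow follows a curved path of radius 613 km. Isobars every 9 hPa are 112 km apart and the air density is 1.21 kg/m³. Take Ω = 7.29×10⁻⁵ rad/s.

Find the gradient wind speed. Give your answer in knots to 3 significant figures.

Coriolis parameter at 78°S:
f = 2Ω sin φ = 2 × 7.29×10⁻⁵ × sin 78° = 1.43×10⁻⁴ s⁻¹
Pressure gradient: |∂P/∂n| = 900 Pa / 112000 m = 8.04×10⁻³ Pa/m
Geostrophic speed: V_g = |∂P/∂n|/(fρ) = 8.04×10⁻³/(1.43×10⁻⁴ × 1.21) = 46.6 m/s
Around a low, centrifugal force acts outward with Coriolis, so pressure-gradient force balances both:
(1/ρ)|∂P/∂n| = fV + V²/R  →  V² + fR·V − fR·V_g = 0
With fR = 1.43×10⁻⁴ × 613×10³ m = 87.4 m/s:
V = [−fR + √((fR)² + 4 fR V_g)]/2 = [−87.4 + √(87.4² + 4×87.4×46.6)]/2 = 33.6 m/s
Subgeostrophic (V < V_g = 46.6 m/s), as expected around a low.
Converting: 33.6 m/s × 1.944 = 65.4 knots

65.4 knots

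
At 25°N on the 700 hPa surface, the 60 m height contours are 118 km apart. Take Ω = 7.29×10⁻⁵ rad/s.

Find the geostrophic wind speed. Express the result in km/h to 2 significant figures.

Coriolis parameter at 25°N:
f = 2Ω sin φ = 2 × 7.29×10⁻⁵ × sin 25° = 6.16×10⁻⁵ s⁻¹
Height gradient: |∂Z/∂n| = 60 m / 118000 m = 5.08×10⁻⁴
On a pressure surface, geostrophic balance gives V_g = (g/f)|∂Z/∂n|:
V_g = 9.81 × 5.08×10⁻⁴ / 6.16×10⁻⁵ = 81.0 m/s
Converting: 81.0 m/s × 3.6 = 290 km/h

290 km/h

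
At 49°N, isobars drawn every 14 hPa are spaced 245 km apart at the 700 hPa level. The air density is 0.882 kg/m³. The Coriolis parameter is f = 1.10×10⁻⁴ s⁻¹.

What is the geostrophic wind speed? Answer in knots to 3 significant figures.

114 knots

Pressure gradient: |∂P/∂n| = 1400 Pa / 245000 m = 5.71×10⁻³ Pa/m
Geostrophic balance (pressure-gradient force = Coriolis force):
V_g = (1/(fρ)) |∂P/∂n| = 5.71×10⁻³ / (1.10×10⁻⁴ × 0.882) = 58.9 m/s
Converting: 58.9 m/s × 1.944 = 114 knots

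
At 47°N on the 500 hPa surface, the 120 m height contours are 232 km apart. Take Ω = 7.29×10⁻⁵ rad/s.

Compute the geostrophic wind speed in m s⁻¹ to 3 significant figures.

Coriolis parameter at 47°N:
f = 2Ω sin φ = 2 × 7.29×10⁻⁵ × sin 47° = 1.07×10⁻⁴ s⁻¹
Height gradient: |∂Z/∂n| = 120 m / 232000 m = 5.17×10⁻⁴
On a pressure surface, geostrophic balance gives V_g = (g/f)|∂Z/∂n|:
V_g = 9.81 × 5.17×10⁻⁴ / 1.07×10⁻⁴ = 47.6 m/s

47.6 m s⁻¹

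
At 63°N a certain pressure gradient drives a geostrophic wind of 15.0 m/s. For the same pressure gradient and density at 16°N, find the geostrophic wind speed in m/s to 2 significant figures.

With the same pressure gradient and density, V_g ∝ 1/f ∝ 1/sin φ.
V₂ = V₁ · sin φ₁ / sin φ₂ = 15.0 × sin 63° / sin 16°
V₂ = 15.0 × 0.8910/0.2756 = 48 m/s

48 m/s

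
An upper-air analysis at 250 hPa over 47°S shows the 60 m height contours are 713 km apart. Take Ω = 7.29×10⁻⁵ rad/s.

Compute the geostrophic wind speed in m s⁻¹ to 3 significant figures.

7.74 m s⁻¹

Coriolis parameter at 47°S:
f = 2Ω sin φ = 2 × 7.29×10⁻⁵ × sin 47° = 1.07×10⁻⁴ s⁻¹
Height gradient: |∂Z/∂n| = 60 m / 713000 m = 8.42×10⁻⁵
On a pressure surface, geostrophic balance gives V_g = (g/f)|∂Z/∂n|:
V_g = 9.81 × 8.42×10⁻⁵ / 1.07×10⁻⁴ = 7.74 m/s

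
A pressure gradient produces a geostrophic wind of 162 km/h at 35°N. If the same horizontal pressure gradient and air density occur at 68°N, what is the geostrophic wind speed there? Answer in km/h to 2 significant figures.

With the same pressure gradient and density, V_g ∝ 1/f ∝ 1/sin φ.
V₂ = V₁ · sin φ₁ / sin φ₂ = 162 × sin 35° / sin 68°
V₂ = 162 × 0.5736/0.9272 = 100 km/h

100 km/h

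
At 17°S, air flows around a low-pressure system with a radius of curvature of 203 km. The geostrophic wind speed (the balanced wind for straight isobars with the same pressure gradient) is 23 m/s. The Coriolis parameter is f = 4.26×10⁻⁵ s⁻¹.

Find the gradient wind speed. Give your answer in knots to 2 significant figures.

20 knots

Around a low, centrifugal force acts outward with Coriolis, so pressure-gradient force balances both:
(1/ρ)|∂P/∂n| = fV + V²/R  →  V² + fR·V − fR·V_g = 0
With fR = 4.26×10⁻⁵ × 203×10³ m = 8.65 m/s:
V = [−fR + √((fR)² + 4 fR V_g)]/2 = [−8.65 + √(8.65² + 4×8.65×23)]/2 = 10.4 m/s
Subgeostrophic (V < V_g = 23 m/s), as expected around a low.
Converting: 10.4 m/s × 1.944 = 20 knots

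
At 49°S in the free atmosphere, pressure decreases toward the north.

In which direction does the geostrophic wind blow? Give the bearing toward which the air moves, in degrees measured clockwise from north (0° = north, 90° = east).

The pressure-gradient force points toward the north (bearing 000°).
Geostrophic balance: in the Southern Hemisphere the Coriolis force deflects motion to the left, so the geostrophic wind blows 90° to the left of the pressure-gradient force (low pressure on the right).
Rotating 000° by 90° counterclockwise gives 270° — the wind blows toward the west.

270°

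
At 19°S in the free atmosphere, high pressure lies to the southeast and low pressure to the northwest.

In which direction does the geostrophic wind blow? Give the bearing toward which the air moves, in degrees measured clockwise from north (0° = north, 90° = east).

225°

The pressure-gradient force points toward the northwest (bearing 315°).
Geostrophic balance: in the Southern Hemisphere the Coriolis force deflects motion to the left, so the geostrophic wind blows 90° to the left of the pressure-gradient force (low pressure on the right).
Rotating 315° by 90° counterclockwise gives 225° — the wind blows toward the southwest.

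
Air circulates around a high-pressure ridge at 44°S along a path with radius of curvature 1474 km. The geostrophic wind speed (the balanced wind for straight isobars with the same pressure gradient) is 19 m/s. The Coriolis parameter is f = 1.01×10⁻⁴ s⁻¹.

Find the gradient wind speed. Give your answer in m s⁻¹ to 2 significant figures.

22 m s⁻¹

Around a high, pressure-gradient force acts outward with centrifugal, so Coriolis balances both:
fV = (1/ρ)|∂P/∂n| + V²/R  →  V² − fR·V + fR·V_g = 0
With fR = 1.01×10⁻⁴ × 1474×10³ m = 149 m/s:
V = [fR − √((fR)² − 4 fR V_g)]/2 = [149 − √(149² − 4×149×19)]/2 = 22.4 m/s
Supergeostrophic (V > V_g = 19 m/s), as expected around a high.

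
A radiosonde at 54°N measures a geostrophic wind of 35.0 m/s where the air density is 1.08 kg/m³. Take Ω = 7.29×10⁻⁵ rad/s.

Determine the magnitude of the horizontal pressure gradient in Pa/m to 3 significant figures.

Coriolis parameter at 54°N:
f = 2Ω sin φ = 2 × 7.29×10⁻⁵ × sin 54° = 1.18×10⁻⁴ s⁻¹
Geostrophic balance rearranged: |∂P/∂n| = f ρ V_g
|∂P/∂n| = 1.18×10⁻⁴ × 1.08 × 35.0 = 4.46×10⁻³ Pa/m

4.46×10⁻³ Pa/m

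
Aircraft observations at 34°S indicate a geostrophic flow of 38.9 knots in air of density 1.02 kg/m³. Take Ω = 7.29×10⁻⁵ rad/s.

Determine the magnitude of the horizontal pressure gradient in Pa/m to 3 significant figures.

1.66×10⁻³ Pa/m

Coriolis parameter at 34°S:
f = 2Ω sin φ = 2 × 7.29×10⁻⁵ × sin 34° = 8.15×10⁻⁵ s⁻¹
Wind speed in SI: 38.9 knots = 20.0 m/s
Geostrophic balance rearranged: |∂P/∂n| = f ρ V_g
|∂P/∂n| = 8.15×10⁻⁵ × 1.02 × 20.0 = 1.66×10⁻³ Pa/m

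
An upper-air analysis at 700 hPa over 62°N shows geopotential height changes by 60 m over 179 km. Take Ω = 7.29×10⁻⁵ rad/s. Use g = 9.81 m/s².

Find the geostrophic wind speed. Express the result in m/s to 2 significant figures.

Coriolis parameter at 62°N:
f = 2Ω sin φ = 2 × 7.29×10⁻⁵ × sin 62° = 1.29×10⁻⁴ s⁻¹
Height gradient: |∂Z/∂n| = 60 m / 179000 m = 3.35×10⁻⁴
On a pressure surface, geostrophic balance gives V_g = (g/f)|∂Z/∂n|:
V_g = 9.81 × 3.35×10⁻⁴ / 1.29×10⁻⁴ = 25.5 m/s

26 m/s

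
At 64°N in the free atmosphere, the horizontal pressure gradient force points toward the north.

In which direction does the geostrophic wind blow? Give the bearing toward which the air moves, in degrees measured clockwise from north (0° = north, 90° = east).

090°

The pressure-gradient force points toward the north (bearing 000°).
Geostrophic balance: in the Northern Hemisphere the Coriolis force deflects motion to the right, so the geostrophic wind blows 90° to the right of the pressure-gradient force (low pressure on the left).
Rotating 000° by 90° clockwise gives 090° — the wind blows toward the east.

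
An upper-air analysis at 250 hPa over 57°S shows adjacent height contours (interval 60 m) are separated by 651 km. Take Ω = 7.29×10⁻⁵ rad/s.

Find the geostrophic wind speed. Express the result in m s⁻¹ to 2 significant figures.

7.4 m s⁻¹

Coriolis parameter at 57°S:
f = 2Ω sin φ = 2 × 7.29×10⁻⁵ × sin 57° = 1.22×10⁻⁴ s⁻¹
Height gradient: |∂Z/∂n| = 60 m / 651000 m = 9.22×10⁻⁵
On a pressure surface, geostrophic balance gives V_g = (g/f)|∂Z/∂n|:
V_g = 9.81 × 9.22×10⁻⁵ / 1.22×10⁻⁴ = 7.39 m/s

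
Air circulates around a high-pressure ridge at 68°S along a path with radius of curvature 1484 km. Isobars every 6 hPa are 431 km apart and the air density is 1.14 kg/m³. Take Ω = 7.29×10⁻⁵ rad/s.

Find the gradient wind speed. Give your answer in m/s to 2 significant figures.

9.5 m/s

Coriolis parameter at 68°S:
f = 2Ω sin φ = 2 × 7.29×10⁻⁵ × sin 68° = 1.35×10⁻⁴ s⁻¹
Pressure gradient: |∂P/∂n| = 600 Pa / 431000 m = 1.39×10⁻³ Pa/m
Geostrophic speed: V_g = |∂P/∂n|/(fρ) = 1.39×10⁻³/(1.35×10⁻⁴ × 1.14) = 9.03 m/s
Around a high, pressure-gradient force acts outward with centrifugal, so Coriolis balances both:
fV = (1/ρ)|∂P/∂n| + V²/R  →  V² − fR·V + fR·V_g = 0
With fR = 1.35×10⁻⁴ × 1484×10³ m = 201 m/s:
V = [fR − √((fR)² − 4 fR V_g)]/2 = [201 − √(201² − 4×201×9.03)]/2 = 9.48 m/s
Supergeostrophic (V > V_g = 9.03 m/s), as expected around a high.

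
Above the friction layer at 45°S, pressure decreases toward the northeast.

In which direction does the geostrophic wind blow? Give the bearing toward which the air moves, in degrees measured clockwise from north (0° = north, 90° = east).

315°

The pressure-gradient force points toward the northeast (bearing 045°).
Geostrophic balance: in the Southern Hemisphere the Coriolis force deflects motion to the left, so the geostrophic wind blows 90° to the left of the pressure-gradient force (low pressure on the right).
Rotating 045° by 90° counterclockwise gives 315° — the wind blows toward the northwest.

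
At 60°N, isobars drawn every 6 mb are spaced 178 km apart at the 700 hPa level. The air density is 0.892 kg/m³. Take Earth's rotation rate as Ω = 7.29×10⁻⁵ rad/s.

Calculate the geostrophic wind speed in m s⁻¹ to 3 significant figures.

Coriolis parameter at 60°N:
f = 2Ω sin φ = 2 × 7.29×10⁻⁵ × sin 60° = 1.26×10⁻⁴ s⁻¹
Pressure gradient: |∂P/∂n| = 600 Pa / 178000 m = 3.37×10⁻³ Pa/m
Geostrophic balance (pressure-gradient force = Coriolis force):
V_g = (1/(fρ)) |∂P/∂n| = 3.37×10⁻³ / (1.26×10⁻⁴ × 0.892) = 29.9 m/s

29.9 m s⁻¹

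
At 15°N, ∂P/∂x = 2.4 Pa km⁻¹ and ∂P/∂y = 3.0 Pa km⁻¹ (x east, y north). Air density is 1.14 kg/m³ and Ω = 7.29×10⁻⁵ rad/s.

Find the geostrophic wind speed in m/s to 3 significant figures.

Coriolis parameter at 15°N:
f = 2Ω sin φ = 2 × 7.29×10⁻⁵ × sin 15° = 3.77×10⁻⁵ s⁻¹
Component geostrophic relations (x east, y north):
u_g = −(1/(fρ)) ∂P/∂y,  v_g = (1/(fρ)) ∂P/∂x
u_g = −(3.0×10⁻³)/(3.77×10⁻⁵ × 1.14) = −69.7 m/s;  v_g = (2.4×10⁻³)/(3.77×10⁻⁵ × 1.14) = 55.8 m/s
|V_g| = √(u_g² + v_g²) = 89.3 m/s

89.3 m/s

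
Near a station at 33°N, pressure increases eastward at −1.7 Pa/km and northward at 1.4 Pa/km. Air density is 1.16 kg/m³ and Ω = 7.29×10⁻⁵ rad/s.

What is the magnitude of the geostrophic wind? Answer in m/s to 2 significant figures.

Coriolis parameter at 33°N:
f = 2Ω sin φ = 2 × 7.29×10⁻⁵ × sin 33° = 7.94×10⁻⁵ s⁻¹
Component geostrophic relations (x east, y north):
u_g = −(1/(fρ)) ∂P/∂y,  v_g = (1/(fρ)) ∂P/∂x
u_g = −(1.4×10⁻³)/(7.94×10⁻⁵ × 1.16) = −15.2 m/s;  v_g = (−1.7×10⁻³)/(7.94×10⁻⁵ × 1.16) = −18.5 m/s
|V_g| = √(u_g² + v_g²) = 23.9 m/s

24 m/s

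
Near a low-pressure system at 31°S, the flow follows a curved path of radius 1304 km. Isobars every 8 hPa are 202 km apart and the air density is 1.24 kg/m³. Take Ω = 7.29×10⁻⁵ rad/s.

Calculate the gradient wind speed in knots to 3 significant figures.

62.3 knots

Coriolis parameter at 31°S:
f = 2Ω sin φ = 2 × 7.29×10⁻⁵ × sin 31° = 7.51×10⁻⁵ s⁻¹
Pressure gradient: |∂P/∂n| = 800 Pa / 202000 m = 3.96×10⁻³ Pa/m
Geostrophic speed: V_g = |∂P/∂n|/(fρ) = 3.96×10⁻³/(7.51×10⁻⁵ × 1.24) = 42.5 m/s
Around a low, centrifugal force acts outward with Coriolis, so pressure-gradient force balances both:
(1/ρ)|∂P/∂n| = fV + V²/R  →  V² + fR·V − fR·V_g = 0
With fR = 7.51×10⁻⁵ × 1304×10³ m = 97.9 m/s:
V = [−fR + √((fR)² + 4 fR V_g)]/2 = [−97.9 + √(97.9² + 4×97.9×42.5)]/2 = 32 m/s
Subgeostrophic (V < V_g = 42.5 m/s), as expected around a low.
Converting: 32 m/s × 1.944 = 62.3 knots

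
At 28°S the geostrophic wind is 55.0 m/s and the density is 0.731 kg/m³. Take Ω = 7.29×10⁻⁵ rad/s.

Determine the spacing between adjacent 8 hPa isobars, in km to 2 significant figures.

Coriolis parameter at 28°S:
f = 2Ω sin φ = 2 × 7.29×10⁻⁵ × sin 28° = 6.84×10⁻⁵ s⁻¹
Geostrophic balance rearranged: |∂P/∂n| = f ρ V_g
|∂P/∂n| = 6.84×10⁻⁵ × 0.731 × 55.0 = 2.75×10⁻³ Pa/m
Isobar spacing: Δn = ΔP/|∂P/∂n| = 800 Pa / 2.75×10⁻³ Pa/m = 290699 m ≈ 290 km

290 km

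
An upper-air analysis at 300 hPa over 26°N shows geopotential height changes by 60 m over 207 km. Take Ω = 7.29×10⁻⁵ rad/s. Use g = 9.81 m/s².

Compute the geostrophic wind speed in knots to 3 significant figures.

86.5 knots

Coriolis parameter at 26°N:
f = 2Ω sin φ = 2 × 7.29×10⁻⁵ × sin 26° = 6.39×10⁻⁵ s⁻¹
Height gradient: |∂Z/∂n| = 60 m / 207000 m = 2.90×10⁻⁴
On a pressure surface, geostrophic balance gives V_g = (g/f)|∂Z/∂n|:
V_g = 9.81 × 2.90×10⁻⁴ / 6.39×10⁻⁵ = 44.5 m/s
Converting: 44.5 m/s × 1.944 = 86.5 knots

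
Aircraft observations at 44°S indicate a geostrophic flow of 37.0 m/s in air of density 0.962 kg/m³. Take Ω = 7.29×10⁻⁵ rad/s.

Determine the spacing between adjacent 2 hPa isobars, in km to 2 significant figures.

Coriolis parameter at 44°S:
f = 2Ω sin φ = 2 × 7.29×10⁻⁵ × sin 44° = 1.01×10⁻⁴ s⁻¹
Geostrophic balance rearranged: |∂P/∂n| = f ρ V_g
|∂P/∂n| = 1.01×10⁻⁴ × 0.962 × 37.0 = 3.61×10⁻³ Pa/m
Isobar spacing: Δn = ΔP/|∂P/∂n| = 200 Pa / 3.61×10⁻³ Pa/m = 55478 m ≈ 55 km

55 km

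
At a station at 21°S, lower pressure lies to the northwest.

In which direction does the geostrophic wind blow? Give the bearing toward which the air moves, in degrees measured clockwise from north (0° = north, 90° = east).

The pressure-gradient force points toward the northwest (bearing 315°).
Geostrophic balance: in the Southern Hemisphere the Coriolis force deflects motion to the left, so the geostrophic wind blows 90° to the left of the pressure-gradient force (low pressure on the right).
Rotating 315° by 90° counterclockwise gives 225° — the wind blows toward the southwest.

225°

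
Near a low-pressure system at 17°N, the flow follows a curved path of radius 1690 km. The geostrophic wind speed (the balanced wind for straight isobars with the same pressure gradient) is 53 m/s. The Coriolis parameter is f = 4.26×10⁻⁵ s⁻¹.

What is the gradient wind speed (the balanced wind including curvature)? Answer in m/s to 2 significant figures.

35 m/s

Around a low, centrifugal force acts outward with Coriolis, so pressure-gradient force balances both:
(1/ρ)|∂P/∂n| = fV + V²/R  →  V² + fR·V − fR·V_g = 0
With fR = 4.26×10⁻⁵ × 1690×10³ m = 72.0 m/s:
V = [−fR + √((fR)² + 4 fR V_g)]/2 = [−72.0 + √(72.0² + 4×72.0×53)]/2 = 35.5 m/s
Subgeostrophic (V < V_g = 53 m/s), as expected around a low.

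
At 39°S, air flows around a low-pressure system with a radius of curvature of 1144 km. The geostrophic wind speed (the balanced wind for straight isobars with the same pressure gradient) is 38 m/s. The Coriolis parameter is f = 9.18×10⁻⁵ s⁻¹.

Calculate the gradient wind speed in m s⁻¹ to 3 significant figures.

Around a low, centrifugal force acts outward with Coriolis, so pressure-gradient force balances both:
(1/ρ)|∂P/∂n| = fV + V²/R  →  V² + fR·V − fR·V_g = 0
With fR = 9.18×10⁻⁵ × 1144×10³ m = 105 m/s:
V = [−fR + √((fR)² + 4 fR V_g)]/2 = [−105 + √(105² + 4×105×38)]/2 = 29.6 m/s
Subgeostrophic (V < V_g = 38 m/s), as expected around a low.

29.6 m s⁻¹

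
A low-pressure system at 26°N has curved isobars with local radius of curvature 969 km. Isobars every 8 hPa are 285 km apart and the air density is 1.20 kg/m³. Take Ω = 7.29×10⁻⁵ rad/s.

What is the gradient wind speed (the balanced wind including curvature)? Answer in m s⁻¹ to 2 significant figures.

Coriolis parameter at 26°N:
f = 2Ω sin φ = 2 × 7.29×10⁻⁵ × sin 26° = 6.39×10⁻⁵ s⁻¹
Pressure gradient: |∂P/∂n| = 800 Pa / 285000 m = 2.81×10⁻³ Pa/m
Geostrophic speed: V_g = |∂P/∂n|/(fρ) = 2.81×10⁻³/(6.39×10⁻⁵ × 1.20) = 36.6 m/s
Around a low, centrifugal force acts outward with Coriolis, so pressure-gradient force balances both:
(1/ρ)|∂P/∂n| = fV + V²/R  →  V² + fR·V − fR·V_g = 0
With fR = 6.39×10⁻⁵ × 969×10³ m = 61.9 m/s:
V = [−fR + √((fR)² + 4 fR V_g)]/2 = [−61.9 + √(61.9² + 4×61.9×36.6)]/2 = 25.8 m/s
Subgeostrophic (V < V_g = 36.6 m/s), as expected around a low.

26 m s⁻¹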